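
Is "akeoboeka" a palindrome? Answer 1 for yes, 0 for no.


Input: akeoboeka
Reversed: akeoboeka
  Compare pos 0 ('a') with pos 8 ('a'): match
  Compare pos 1 ('k') with pos 7 ('k'): match
  Compare pos 2 ('e') with pos 6 ('e'): match
  Compare pos 3 ('o') with pos 5 ('o'): match
Result: palindrome

1


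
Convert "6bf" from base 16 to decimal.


Input: "6bf" in base 16
Positional expansion:
  Digit '6' (value 6) x 16^2 = 1536
  Digit 'b' (value 11) x 16^1 = 176
  Digit 'f' (value 15) x 16^0 = 15
Sum = 1727

1727


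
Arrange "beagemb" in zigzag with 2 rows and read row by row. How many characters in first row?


Zigzag "beagemb" into 2 rows:
Placing characters:
  'b' => row 0
  'e' => row 1
  'a' => row 0
  'g' => row 1
  'e' => row 0
  'm' => row 1
  'b' => row 0
Rows:
  Row 0: "baeb"
  Row 1: "egm"
First row length: 4

4


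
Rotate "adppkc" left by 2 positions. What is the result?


Input: "adppkc", rotate left by 2
First 2 characters: "ad"
Remaining characters: "ppkc"
Concatenate remaining + first: "ppkc" + "ad" = "ppkcad"

ppkcad


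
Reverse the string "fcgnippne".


Input: fcgnippne
Reading characters right to left:
  Position 8: 'e'
  Position 7: 'n'
  Position 6: 'p'
  Position 5: 'p'
  Position 4: 'i'
  Position 3: 'n'
  Position 2: 'g'
  Position 1: 'c'
  Position 0: 'f'
Reversed: enppingcf

enppingcf


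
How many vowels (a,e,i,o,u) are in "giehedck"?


Input: giehedck
Checking each character:
  'g' at position 0: consonant
  'i' at position 1: vowel (running total: 1)
  'e' at position 2: vowel (running total: 2)
  'h' at position 3: consonant
  'e' at position 4: vowel (running total: 3)
  'd' at position 5: consonant
  'c' at position 6: consonant
  'k' at position 7: consonant
Total vowels: 3

3


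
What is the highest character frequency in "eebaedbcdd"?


Input: eebaedbcdd
Character counts:
  'a': 1
  'b': 2
  'c': 1
  'd': 3
  'e': 3
Maximum frequency: 3

3


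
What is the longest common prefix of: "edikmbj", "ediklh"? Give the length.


Words: edikmbj, ediklh
  Position 0: all 'e' => match
  Position 1: all 'd' => match
  Position 2: all 'i' => match
  Position 3: all 'k' => match
  Position 4: ('m', 'l') => mismatch, stop
LCP = "edik" (length 4)

4


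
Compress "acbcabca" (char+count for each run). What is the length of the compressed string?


Input: acbcabca
Runs:
  'a' x 1 => "a1"
  'c' x 1 => "c1"
  'b' x 1 => "b1"
  'c' x 1 => "c1"
  'a' x 1 => "a1"
  'b' x 1 => "b1"
  'c' x 1 => "c1"
  'a' x 1 => "a1"
Compressed: "a1c1b1c1a1b1c1a1"
Compressed length: 16

16


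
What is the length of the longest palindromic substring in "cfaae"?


Input: "cfaae"
Checking substrings for palindromes:
  [2:4] "aa" (len 2) => palindrome
Longest palindromic substring: "aa" with length 2

2


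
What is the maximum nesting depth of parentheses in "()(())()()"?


Input: "()(())()()"
Tracking depth:
  Position 0 '(': depth becomes 1
  Position 1 ')': depth becomes 0
  Position 2 '(': depth becomes 1
  Position 3 '(': depth becomes 2
  Position 4 ')': depth becomes 1
  Position 5 ')': depth becomes 0
  Position 6 '(': depth becomes 1
  Position 7 ')': depth becomes 0
  Position 8 '(': depth becomes 1
  Position 9 ')': depth becomes 0
Maximum depth reached: 2

2


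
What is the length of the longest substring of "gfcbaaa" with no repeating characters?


Input: "gfcbaaa"
Sliding window (track last position of each char):
  Position 0 ('g'): window [0,0] length 1 -- new best
  Position 1 ('f'): window [0,1] length 2 -- new best
  Position 2 ('c'): window [0,2] length 3 -- new best
  Position 3 ('b'): window [0,3] length 4 -- new best
  Position 4 ('a'): window [0,4] length 5 -- new best
  Position 5 ('a'): repeat (last at 4), move window start to 5
  Position 5 ('a'): window [5,5] length 1
  Position 6 ('a'): repeat (last at 5), move window start to 6
  Position 6 ('a'): window [6,6] length 1
Longest substring with no repeats: "gfcba" with length 5

5


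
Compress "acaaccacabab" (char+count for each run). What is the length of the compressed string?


Input: acaaccacabab
Runs:
  'a' x 1 => "a1"
  'c' x 1 => "c1"
  'a' x 2 => "a2"
  'c' x 2 => "c2"
  'a' x 1 => "a1"
  'c' x 1 => "c1"
  'a' x 1 => "a1"
  'b' x 1 => "b1"
  'a' x 1 => "a1"
  'b' x 1 => "b1"
Compressed: "a1c1a2c2a1c1a1b1a1b1"
Compressed length: 20

20


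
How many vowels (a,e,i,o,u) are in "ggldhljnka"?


Input: ggldhljnka
Checking each character:
  'g' at position 0: consonant
  'g' at position 1: consonant
  'l' at position 2: consonant
  'd' at position 3: consonant
  'h' at position 4: consonant
  'l' at position 5: consonant
  'j' at position 6: consonant
  'n' at position 7: consonant
  'k' at position 8: consonant
  'a' at position 9: vowel (running total: 1)
Total vowels: 1

1


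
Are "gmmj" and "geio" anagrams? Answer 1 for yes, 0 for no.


Strings: "gmmj", "geio"
Sorted first:  gjmm
Sorted second: egio
Differ at position 0: 'g' vs 'e' => not anagrams

0


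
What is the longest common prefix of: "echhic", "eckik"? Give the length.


Words: echhic, eckik
  Position 0: all 'e' => match
  Position 1: all 'c' => match
  Position 2: ('h', 'k') => mismatch, stop
LCP = "ec" (length 2)

2


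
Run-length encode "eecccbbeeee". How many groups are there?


Input: eecccbbeeee
Scanning for consecutive runs:
  Group 1: 'e' x 2 (positions 0-1)
  Group 2: 'c' x 3 (positions 2-4)
  Group 3: 'b' x 2 (positions 5-6)
  Group 4: 'e' x 4 (positions 7-10)
Total groups: 4

4


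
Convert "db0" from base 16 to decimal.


Input: "db0" in base 16
Positional expansion:
  Digit 'd' (value 13) x 16^2 = 3328
  Digit 'b' (value 11) x 16^1 = 176
  Digit '0' (value 0) x 16^0 = 0
Sum = 3504

3504


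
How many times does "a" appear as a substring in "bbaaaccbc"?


Searching for "a" in "bbaaaccbc"
Scanning each position:
  Position 0: "b" => no
  Position 1: "b" => no
  Position 2: "a" => MATCH
  Position 3: "a" => MATCH
  Position 4: "a" => MATCH
  Position 5: "c" => no
  Position 6: "c" => no
  Position 7: "b" => no
  Position 8: "c" => no
Total occurrences: 3

3


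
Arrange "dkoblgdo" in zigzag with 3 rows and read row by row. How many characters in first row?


Zigzag "dkoblgdo" into 3 rows:
Placing characters:
  'd' => row 0
  'k' => row 1
  'o' => row 2
  'b' => row 1
  'l' => row 0
  'g' => row 1
  'd' => row 2
  'o' => row 1
Rows:
  Row 0: "dl"
  Row 1: "kbgo"
  Row 2: "od"
First row length: 2

2


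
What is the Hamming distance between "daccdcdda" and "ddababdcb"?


Comparing "daccdcdda" and "ddababdcb" position by position:
  Position 0: 'd' vs 'd' => same
  Position 1: 'a' vs 'd' => differ
  Position 2: 'c' vs 'a' => differ
  Position 3: 'c' vs 'b' => differ
  Position 4: 'd' vs 'a' => differ
  Position 5: 'c' vs 'b' => differ
  Position 6: 'd' vs 'd' => same
  Position 7: 'd' vs 'c' => differ
  Position 8: 'a' vs 'b' => differ
Total differences (Hamming distance): 7

7


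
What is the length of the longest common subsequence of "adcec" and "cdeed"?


LCS of "adcec" and "cdeed"
DP table:
           c    d    e    e    d
      0    0    0    0    0    0
  a   0    0    0    0    0    0
  d   0    0    1    1    1    1
  c   0    1    1    1    1    1
  e   0    1    1    2    2    2
  c   0    1    1    2    2    2
LCS length = dp[5][5] = 2

2


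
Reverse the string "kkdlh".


Input: kkdlh
Reading characters right to left:
  Position 4: 'h'
  Position 3: 'l'
  Position 2: 'd'
  Position 1: 'k'
  Position 0: 'k'
Reversed: hldkk

hldkk


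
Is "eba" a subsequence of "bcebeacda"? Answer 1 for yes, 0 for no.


Check if "eba" is a subsequence of "bcebeacda"
Greedy scan:
  Position 0 ('b'): no match needed
  Position 1 ('c'): no match needed
  Position 2 ('e'): matches sub[0] = 'e'
  Position 3 ('b'): matches sub[1] = 'b'
  Position 4 ('e'): no match needed
  Position 5 ('a'): matches sub[2] = 'a'
  Position 6 ('c'): no match needed
  Position 7 ('d'): no match needed
  Position 8 ('a'): no match needed
All 3 characters matched => is a subsequence

1


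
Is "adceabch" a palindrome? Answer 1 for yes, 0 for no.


Input: adceabch
Reversed: hcbaecda
  Compare pos 0 ('a') with pos 7 ('h'): MISMATCH
  Compare pos 1 ('d') with pos 6 ('c'): MISMATCH
  Compare pos 2 ('c') with pos 5 ('b'): MISMATCH
  Compare pos 3 ('e') with pos 4 ('a'): MISMATCH
Result: not a palindrome

0


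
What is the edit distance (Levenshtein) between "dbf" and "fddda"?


Computing edit distance: "dbf" -> "fddda"
DP table:
           f    d    d    d    a
      0    1    2    3    4    5
  d   1    1    1    2    3    4
  b   2    2    2    2    3    4
  f   3    2    3    3    3    4
Edit distance = dp[3][5] = 4

4


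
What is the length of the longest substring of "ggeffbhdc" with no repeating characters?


Input: "ggeffbhdc"
Sliding window (track last position of each char):
  Position 0 ('g'): window [0,0] length 1 -- new best
  Position 1 ('g'): repeat (last at 0), move window start to 1
  Position 1 ('g'): window [1,1] length 1
  Position 2 ('e'): window [1,2] length 2 -- new best
  Position 3 ('f'): window [1,3] length 3 -- new best
  Position 4 ('f'): repeat (last at 3), move window start to 4
  Position 4 ('f'): window [4,4] length 1
  Position 5 ('b'): window [4,5] length 2
  Position 6 ('h'): window [4,6] length 3
  Position 7 ('d'): window [4,7] length 4 -- new best
  Position 8 ('c'): window [4,8] length 5 -- new best
Longest substring with no repeats: "fbhdc" with length 5

5


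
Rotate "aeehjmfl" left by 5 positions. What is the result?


Input: "aeehjmfl", rotate left by 5
First 5 characters: "aeehj"
Remaining characters: "mfl"
Concatenate remaining + first: "mfl" + "aeehj" = "mflaeehj"

mflaeehj


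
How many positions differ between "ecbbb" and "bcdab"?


Comparing "ecbbb" and "bcdab" position by position:
  Position 0: 'e' vs 'b' => DIFFER
  Position 1: 'c' vs 'c' => same
  Position 2: 'b' vs 'd' => DIFFER
  Position 3: 'b' vs 'a' => DIFFER
  Position 4: 'b' vs 'b' => same
Positions that differ: 3

3


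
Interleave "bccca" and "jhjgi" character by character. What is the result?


Interleaving "bccca" and "jhjgi":
  Position 0: 'b' from first, 'j' from second => "bj"
  Position 1: 'c' from first, 'h' from second => "ch"
  Position 2: 'c' from first, 'j' from second => "cj"
  Position 3: 'c' from first, 'g' from second => "cg"
  Position 4: 'a' from first, 'i' from second => "ai"
Result: bjchcjcgai

bjchcjcgai


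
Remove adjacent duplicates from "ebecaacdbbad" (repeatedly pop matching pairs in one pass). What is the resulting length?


Input: ebecaacdbbad
Stack-based adjacent duplicate removal:
  Read 'e': push. Stack: e
  Read 'b': push. Stack: eb
  Read 'e': push. Stack: ebe
  Read 'c': push. Stack: ebec
  Read 'a': push. Stack: ebeca
  Read 'a': matches stack top 'a' => pop. Stack: ebec
  Read 'c': matches stack top 'c' => pop. Stack: ebe
  Read 'd': push. Stack: ebed
  Read 'b': push. Stack: ebedb
  Read 'b': matches stack top 'b' => pop. Stack: ebed
  Read 'a': push. Stack: ebeda
  Read 'd': push. Stack: ebedad
Final stack: "ebedad" (length 6)

6


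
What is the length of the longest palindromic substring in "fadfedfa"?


Input: "fadfedfa"
Checking substrings for palindromes:
  No multi-char palindromic substrings found
Longest palindromic substring: "f" with length 1

1


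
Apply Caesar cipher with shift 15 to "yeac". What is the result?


Caesar cipher: shift "yeac" by 15
  'y' (pos 24) + 15 = pos 13 = 'n'
  'e' (pos 4) + 15 = pos 19 = 't'
  'a' (pos 0) + 15 = pos 15 = 'p'
  'c' (pos 2) + 15 = pos 17 = 'r'
Result: ntpr

ntpr


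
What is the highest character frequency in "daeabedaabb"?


Input: daeabedaabb
Character counts:
  'a': 4
  'b': 3
  'd': 2
  'e': 2
Maximum frequency: 4

4


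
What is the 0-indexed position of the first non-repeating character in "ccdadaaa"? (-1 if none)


Input: ccdadaaa
Character frequencies:
  'a': 4
  'c': 2
  'd': 2
Scanning left to right for freq == 1:
  Position 0 ('c'): freq=2, skip
  Position 1 ('c'): freq=2, skip
  Position 2 ('d'): freq=2, skip
  Position 3 ('a'): freq=4, skip
  Position 4 ('d'): freq=2, skip
  Position 5 ('a'): freq=4, skip
  Position 6 ('a'): freq=4, skip
  Position 7 ('a'): freq=4, skip
  No unique character found => answer = -1

-1


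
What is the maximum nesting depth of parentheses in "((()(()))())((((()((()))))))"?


Input: "((()(()))())((((()((()))))))"
Tracking depth:
  Position 0 '(': depth becomes 1
  Position 1 '(': depth becomes 2
  Position 2 '(': depth becomes 3
  Position 3 ')': depth becomes 2
  Position 4 '(': depth becomes 3
  Position 5 '(': depth becomes 4
  Position 6 ')': depth becomes 3
  Position 7 ')': depth becomes 2
  Position 8 ')': depth becomes 1
  Position 9 '(': depth becomes 2
  Position 10 ')': depth becomes 1
  Position 11 ')': depth becomes 0
  Position 12 '(': depth becomes 1
  Position 13 '(': depth becomes 2
  Position 14 '(': depth becomes 3
  Position 15 '(': depth becomes 4
  Position 16 '(': depth becomes 5
  Position 17 ')': depth becomes 4
  Position 18 '(': depth becomes 5
  Position 19 '(': depth becomes 6
  Position 20 '(': depth becomes 7
  Position 21 ')': depth becomes 6
  Position 22 ')': depth becomes 5
  Position 23 ')': depth becomes 4
  Position 24 ')': depth becomes 3
  Position 25 ')': depth becomes 2
  Position 26 ')': depth becomes 1
  Position 27 ')': depth becomes 0
Maximum depth reached: 7

7


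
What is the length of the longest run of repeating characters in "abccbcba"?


Input: "abccbcba"
Scanning for longest run:
  Position 1 ('b'): new char, reset run to 1
  Position 2 ('c'): new char, reset run to 1
  Position 3 ('c'): continues run of 'c', length=2
  Position 4 ('b'): new char, reset run to 1
  Position 5 ('c'): new char, reset run to 1
  Position 6 ('b'): new char, reset run to 1
  Position 7 ('a'): new char, reset run to 1
Longest run: 'c' with length 2

2


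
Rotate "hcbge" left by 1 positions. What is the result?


Input: "hcbge", rotate left by 1
First 1 characters: "h"
Remaining characters: "cbge"
Concatenate remaining + first: "cbge" + "h" = "cbgeh"

cbgeh


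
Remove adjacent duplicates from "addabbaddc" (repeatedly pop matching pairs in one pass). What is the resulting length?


Input: addabbaddc
Stack-based adjacent duplicate removal:
  Read 'a': push. Stack: a
  Read 'd': push. Stack: ad
  Read 'd': matches stack top 'd' => pop. Stack: a
  Read 'a': matches stack top 'a' => pop. Stack: (empty)
  Read 'b': push. Stack: b
  Read 'b': matches stack top 'b' => pop. Stack: (empty)
  Read 'a': push. Stack: a
  Read 'd': push. Stack: ad
  Read 'd': matches stack top 'd' => pop. Stack: a
  Read 'c': push. Stack: ac
Final stack: "ac" (length 2)

2


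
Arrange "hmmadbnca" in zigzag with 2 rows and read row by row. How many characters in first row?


Zigzag "hmmadbnca" into 2 rows:
Placing characters:
  'h' => row 0
  'm' => row 1
  'm' => row 0
  'a' => row 1
  'd' => row 0
  'b' => row 1
  'n' => row 0
  'c' => row 1
  'a' => row 0
Rows:
  Row 0: "hmdna"
  Row 1: "mabc"
First row length: 5

5


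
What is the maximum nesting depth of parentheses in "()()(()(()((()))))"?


Input: "()()(()(()((()))))"
Tracking depth:
  Position 0 '(': depth becomes 1
  Position 1 ')': depth becomes 0
  Position 2 '(': depth becomes 1
  Position 3 ')': depth becomes 0
  Position 4 '(': depth becomes 1
  Position 5 '(': depth becomes 2
  Position 6 ')': depth becomes 1
  Position 7 '(': depth becomes 2
  Position 8 '(': depth becomes 3
  Position 9 ')': depth becomes 2
  Position 10 '(': depth becomes 3
  Position 11 '(': depth becomes 4
  Position 12 '(': depth becomes 5
  Position 13 ')': depth becomes 4
  Position 14 ')': depth becomes 3
  Position 15 ')': depth becomes 2
  Position 16 ')': depth becomes 1
  Position 17 ')': depth becomes 0
Maximum depth reached: 5

5


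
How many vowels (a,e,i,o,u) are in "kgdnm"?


Input: kgdnm
Checking each character:
  'k' at position 0: consonant
  'g' at position 1: consonant
  'd' at position 2: consonant
  'n' at position 3: consonant
  'm' at position 4: consonant
Total vowels: 0

0


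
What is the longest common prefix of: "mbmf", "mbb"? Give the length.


Words: mbmf, mbb
  Position 0: all 'm' => match
  Position 1: all 'b' => match
  Position 2: ('m', 'b') => mismatch, stop
LCP = "mb" (length 2)

2


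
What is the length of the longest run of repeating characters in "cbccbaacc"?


Input: "cbccbaacc"
Scanning for longest run:
  Position 1 ('b'): new char, reset run to 1
  Position 2 ('c'): new char, reset run to 1
  Position 3 ('c'): continues run of 'c', length=2
  Position 4 ('b'): new char, reset run to 1
  Position 5 ('a'): new char, reset run to 1
  Position 6 ('a'): continues run of 'a', length=2
  Position 7 ('c'): new char, reset run to 1
  Position 8 ('c'): continues run of 'c', length=2
Longest run: 'c' with length 2

2


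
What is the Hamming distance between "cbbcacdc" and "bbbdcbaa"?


Comparing "cbbcacdc" and "bbbdcbaa" position by position:
  Position 0: 'c' vs 'b' => differ
  Position 1: 'b' vs 'b' => same
  Position 2: 'b' vs 'b' => same
  Position 3: 'c' vs 'd' => differ
  Position 4: 'a' vs 'c' => differ
  Position 5: 'c' vs 'b' => differ
  Position 6: 'd' vs 'a' => differ
  Position 7: 'c' vs 'a' => differ
Total differences (Hamming distance): 6

6


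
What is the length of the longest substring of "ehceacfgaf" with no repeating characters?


Input: "ehceacfgaf"
Sliding window (track last position of each char):
  Position 0 ('e'): window [0,0] length 1 -- new best
  Position 1 ('h'): window [0,1] length 2 -- new best
  Position 2 ('c'): window [0,2] length 3 -- new best
  Position 3 ('e'): repeat (last at 0), move window start to 1
  Position 3 ('e'): window [1,3] length 3
  Position 4 ('a'): window [1,4] length 4 -- new best
  Position 5 ('c'): repeat (last at 2), move window start to 3
  Position 5 ('c'): window [3,5] length 3
  Position 6 ('f'): window [3,6] length 4
  Position 7 ('g'): window [3,7] length 5 -- new best
  Position 8 ('a'): repeat (last at 4), move window start to 5
  Position 8 ('a'): window [5,8] length 4
  Position 9 ('f'): repeat (last at 6), move window start to 7
  Position 9 ('f'): window [7,9] length 3
Longest substring with no repeats: "eacfg" with length 5

5


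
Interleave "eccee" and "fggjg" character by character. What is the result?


Interleaving "eccee" and "fggjg":
  Position 0: 'e' from first, 'f' from second => "ef"
  Position 1: 'c' from first, 'g' from second => "cg"
  Position 2: 'c' from first, 'g' from second => "cg"
  Position 3: 'e' from first, 'j' from second => "ej"
  Position 4: 'e' from first, 'g' from second => "eg"
Result: efcgcgejeg

efcgcgejeg


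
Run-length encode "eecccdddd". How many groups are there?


Input: eecccdddd
Scanning for consecutive runs:
  Group 1: 'e' x 2 (positions 0-1)
  Group 2: 'c' x 3 (positions 2-4)
  Group 3: 'd' x 4 (positions 5-8)
Total groups: 3

3


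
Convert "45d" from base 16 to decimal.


Input: "45d" in base 16
Positional expansion:
  Digit '4' (value 4) x 16^2 = 1024
  Digit '5' (value 5) x 16^1 = 80
  Digit 'd' (value 13) x 16^0 = 13
Sum = 1117

1117


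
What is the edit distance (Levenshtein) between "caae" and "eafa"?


Computing edit distance: "caae" -> "eafa"
DP table:
           e    a    f    a
      0    1    2    3    4
  c   1    1    2    3    4
  a   2    2    1    2    3
  a   3    3    2    2    2
  e   4    3    3    3    3
Edit distance = dp[4][4] = 3

3


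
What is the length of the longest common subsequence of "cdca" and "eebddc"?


LCS of "cdca" and "eebddc"
DP table:
           e    e    b    d    d    c
      0    0    0    0    0    0    0
  c   0    0    0    0    0    0    1
  d   0    0    0    0    1    1    1
  c   0    0    0    0    1    1    2
  a   0    0    0    0    1    1    2
LCS length = dp[4][6] = 2

2


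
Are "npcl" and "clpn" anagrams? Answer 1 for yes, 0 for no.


Strings: "npcl", "clpn"
Sorted first:  clnp
Sorted second: clnp
Sorted forms match => anagrams

1


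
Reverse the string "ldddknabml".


Input: ldddknabml
Reading characters right to left:
  Position 9: 'l'
  Position 8: 'm'
  Position 7: 'b'
  Position 6: 'a'
  Position 5: 'n'
  Position 4: 'k'
  Position 3: 'd'
  Position 2: 'd'
  Position 1: 'd'
  Position 0: 'l'
Reversed: lmbankdddl

lmbankdddl


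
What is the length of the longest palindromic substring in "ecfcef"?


Input: "ecfcef"
Checking substrings for palindromes:
  [0:5] "ecfce" (len 5) => palindrome
  [1:4] "cfc" (len 3) => palindrome
Longest palindromic substring: "ecfce" with length 5

5


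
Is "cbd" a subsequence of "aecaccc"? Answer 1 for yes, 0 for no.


Check if "cbd" is a subsequence of "aecaccc"
Greedy scan:
  Position 0 ('a'): no match needed
  Position 1 ('e'): no match needed
  Position 2 ('c'): matches sub[0] = 'c'
  Position 3 ('a'): no match needed
  Position 4 ('c'): no match needed
  Position 5 ('c'): no match needed
  Position 6 ('c'): no match needed
Only matched 1/3 characters => not a subsequence

0


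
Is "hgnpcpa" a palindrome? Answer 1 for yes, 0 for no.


Input: hgnpcpa
Reversed: apcpngh
  Compare pos 0 ('h') with pos 6 ('a'): MISMATCH
  Compare pos 1 ('g') with pos 5 ('p'): MISMATCH
  Compare pos 2 ('n') with pos 4 ('c'): MISMATCH
Result: not a palindrome

0


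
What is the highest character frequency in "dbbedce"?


Input: dbbedce
Character counts:
  'b': 2
  'c': 1
  'd': 2
  'e': 2
Maximum frequency: 2

2


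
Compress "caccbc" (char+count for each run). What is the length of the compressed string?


Input: caccbc
Runs:
  'c' x 1 => "c1"
  'a' x 1 => "a1"
  'c' x 2 => "c2"
  'b' x 1 => "b1"
  'c' x 1 => "c1"
Compressed: "c1a1c2b1c1"
Compressed length: 10

10


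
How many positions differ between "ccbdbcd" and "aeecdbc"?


Comparing "ccbdbcd" and "aeecdbc" position by position:
  Position 0: 'c' vs 'a' => DIFFER
  Position 1: 'c' vs 'e' => DIFFER
  Position 2: 'b' vs 'e' => DIFFER
  Position 3: 'd' vs 'c' => DIFFER
  Position 4: 'b' vs 'd' => DIFFER
  Position 5: 'c' vs 'b' => DIFFER
  Position 6: 'd' vs 'c' => DIFFER
Positions that differ: 7

7


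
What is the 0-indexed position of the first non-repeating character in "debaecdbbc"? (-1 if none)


Input: debaecdbbc
Character frequencies:
  'a': 1
  'b': 3
  'c': 2
  'd': 2
  'e': 2
Scanning left to right for freq == 1:
  Position 0 ('d'): freq=2, skip
  Position 1 ('e'): freq=2, skip
  Position 2 ('b'): freq=3, skip
  Position 3 ('a'): unique! => answer = 3

3


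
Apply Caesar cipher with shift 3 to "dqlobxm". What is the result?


Caesar cipher: shift "dqlobxm" by 3
  'd' (pos 3) + 3 = pos 6 = 'g'
  'q' (pos 16) + 3 = pos 19 = 't'
  'l' (pos 11) + 3 = pos 14 = 'o'
  'o' (pos 14) + 3 = pos 17 = 'r'
  'b' (pos 1) + 3 = pos 4 = 'e'
  'x' (pos 23) + 3 = pos 0 = 'a'
  'm' (pos 12) + 3 = pos 15 = 'p'
Result: gtoreap

gtoreap


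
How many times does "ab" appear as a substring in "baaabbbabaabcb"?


Searching for "ab" in "baaabbbabaabcb"
Scanning each position:
  Position 0: "ba" => no
  Position 1: "aa" => no
  Position 2: "aa" => no
  Position 3: "ab" => MATCH
  Position 4: "bb" => no
  Position 5: "bb" => no
  Position 6: "ba" => no
  Position 7: "ab" => MATCH
  Position 8: "ba" => no
  Position 9: "aa" => no
  Position 10: "ab" => MATCH
  Position 11: "bc" => no
  Position 12: "cb" => no
Total occurrences: 3

3


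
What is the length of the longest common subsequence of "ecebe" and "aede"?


LCS of "ecebe" and "aede"
DP table:
           a    e    d    e
      0    0    0    0    0
  e   0    0    1    1    1
  c   0    0    1    1    1
  e   0    0    1    1    2
  b   0    0    1    1    2
  e   0    0    1    1    2
LCS length = dp[5][4] = 2

2


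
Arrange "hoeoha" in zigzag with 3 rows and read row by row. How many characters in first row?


Zigzag "hoeoha" into 3 rows:
Placing characters:
  'h' => row 0
  'o' => row 1
  'e' => row 2
  'o' => row 1
  'h' => row 0
  'a' => row 1
Rows:
  Row 0: "hh"
  Row 1: "ooa"
  Row 2: "e"
First row length: 2

2


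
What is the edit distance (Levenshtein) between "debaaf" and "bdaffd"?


Computing edit distance: "debaaf" -> "bdaffd"
DP table:
           b    d    a    f    f    d
      0    1    2    3    4    5    6
  d   1    1    1    2    3    4    5
  e   2    2    2    2    3    4    5
  b   3    2    3    3    3    4    5
  a   4    3    3    3    4    4    5
  a   5    4    4    3    4    5    5
  f   6    5    5    4    3    4    5
Edit distance = dp[6][6] = 5

5


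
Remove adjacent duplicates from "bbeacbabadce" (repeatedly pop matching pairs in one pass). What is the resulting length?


Input: bbeacbabadce
Stack-based adjacent duplicate removal:
  Read 'b': push. Stack: b
  Read 'b': matches stack top 'b' => pop. Stack: (empty)
  Read 'e': push. Stack: e
  Read 'a': push. Stack: ea
  Read 'c': push. Stack: eac
  Read 'b': push. Stack: eacb
  Read 'a': push. Stack: eacba
  Read 'b': push. Stack: eacbab
  Read 'a': push. Stack: eacbaba
  Read 'd': push. Stack: eacbabad
  Read 'c': push. Stack: eacbabadc
  Read 'e': push. Stack: eacbabadce
Final stack: "eacbabadce" (length 10)

10


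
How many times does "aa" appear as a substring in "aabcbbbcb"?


Searching for "aa" in "aabcbbbcb"
Scanning each position:
  Position 0: "aa" => MATCH
  Position 1: "ab" => no
  Position 2: "bc" => no
  Position 3: "cb" => no
  Position 4: "bb" => no
  Position 5: "bb" => no
  Position 6: "bc" => no
  Position 7: "cb" => no
Total occurrences: 1

1


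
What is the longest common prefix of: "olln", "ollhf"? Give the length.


Words: olln, ollhf
  Position 0: all 'o' => match
  Position 1: all 'l' => match
  Position 2: all 'l' => match
  Position 3: ('n', 'h') => mismatch, stop
LCP = "oll" (length 3)

3


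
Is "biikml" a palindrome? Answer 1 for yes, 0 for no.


Input: biikml
Reversed: lmkiib
  Compare pos 0 ('b') with pos 5 ('l'): MISMATCH
  Compare pos 1 ('i') with pos 4 ('m'): MISMATCH
  Compare pos 2 ('i') with pos 3 ('k'): MISMATCH
Result: not a palindrome

0


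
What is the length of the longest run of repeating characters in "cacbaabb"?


Input: "cacbaabb"
Scanning for longest run:
  Position 1 ('a'): new char, reset run to 1
  Position 2 ('c'): new char, reset run to 1
  Position 3 ('b'): new char, reset run to 1
  Position 4 ('a'): new char, reset run to 1
  Position 5 ('a'): continues run of 'a', length=2
  Position 6 ('b'): new char, reset run to 1
  Position 7 ('b'): continues run of 'b', length=2
Longest run: 'a' with length 2

2


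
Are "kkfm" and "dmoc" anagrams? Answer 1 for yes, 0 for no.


Strings: "kkfm", "dmoc"
Sorted first:  fkkm
Sorted second: cdmo
Differ at position 0: 'f' vs 'c' => not anagrams

0


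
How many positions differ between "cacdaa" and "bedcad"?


Comparing "cacdaa" and "bedcad" position by position:
  Position 0: 'c' vs 'b' => DIFFER
  Position 1: 'a' vs 'e' => DIFFER
  Position 2: 'c' vs 'd' => DIFFER
  Position 3: 'd' vs 'c' => DIFFER
  Position 4: 'a' vs 'a' => same
  Position 5: 'a' vs 'd' => DIFFER
Positions that differ: 5

5


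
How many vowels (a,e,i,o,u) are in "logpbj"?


Input: logpbj
Checking each character:
  'l' at position 0: consonant
  'o' at position 1: vowel (running total: 1)
  'g' at position 2: consonant
  'p' at position 3: consonant
  'b' at position 4: consonant
  'j' at position 5: consonant
Total vowels: 1

1


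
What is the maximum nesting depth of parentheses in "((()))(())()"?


Input: "((()))(())()"
Tracking depth:
  Position 0 '(': depth becomes 1
  Position 1 '(': depth becomes 2
  Position 2 '(': depth becomes 3
  Position 3 ')': depth becomes 2
  Position 4 ')': depth becomes 1
  Position 5 ')': depth becomes 0
  Position 6 '(': depth becomes 1
  Position 7 '(': depth becomes 2
  Position 8 ')': depth becomes 1
  Position 9 ')': depth becomes 0
  Position 10 '(': depth becomes 1
  Position 11 ')': depth becomes 0
Maximum depth reached: 3

3


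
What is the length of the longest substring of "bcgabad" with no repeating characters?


Input: "bcgabad"
Sliding window (track last position of each char):
  Position 0 ('b'): window [0,0] length 1 -- new best
  Position 1 ('c'): window [0,1] length 2 -- new best
  Position 2 ('g'): window [0,2] length 3 -- new best
  Position 3 ('a'): window [0,3] length 4 -- new best
  Position 4 ('b'): repeat (last at 0), move window start to 1
  Position 4 ('b'): window [1,4] length 4
  Position 5 ('a'): repeat (last at 3), move window start to 4
  Position 5 ('a'): window [4,5] length 2
  Position 6 ('d'): window [4,6] length 3
Longest substring with no repeats: "bcga" with length 4

4


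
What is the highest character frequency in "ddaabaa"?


Input: ddaabaa
Character counts:
  'a': 4
  'b': 1
  'd': 2
Maximum frequency: 4

4


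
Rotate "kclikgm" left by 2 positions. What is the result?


Input: "kclikgm", rotate left by 2
First 2 characters: "kc"
Remaining characters: "likgm"
Concatenate remaining + first: "likgm" + "kc" = "likgmkc"

likgmkc


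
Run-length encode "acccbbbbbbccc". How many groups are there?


Input: acccbbbbbbccc
Scanning for consecutive runs:
  Group 1: 'a' x 1 (positions 0-0)
  Group 2: 'c' x 3 (positions 1-3)
  Group 3: 'b' x 6 (positions 4-9)
  Group 4: 'c' x 3 (positions 10-12)
Total groups: 4

4


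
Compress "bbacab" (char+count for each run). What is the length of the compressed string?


Input: bbacab
Runs:
  'b' x 2 => "b2"
  'a' x 1 => "a1"
  'c' x 1 => "c1"
  'a' x 1 => "a1"
  'b' x 1 => "b1"
Compressed: "b2a1c1a1b1"
Compressed length: 10

10


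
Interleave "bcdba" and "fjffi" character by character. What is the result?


Interleaving "bcdba" and "fjffi":
  Position 0: 'b' from first, 'f' from second => "bf"
  Position 1: 'c' from first, 'j' from second => "cj"
  Position 2: 'd' from first, 'f' from second => "df"
  Position 3: 'b' from first, 'f' from second => "bf"
  Position 4: 'a' from first, 'i' from second => "ai"
Result: bfcjdfbfai

bfcjdfbfai


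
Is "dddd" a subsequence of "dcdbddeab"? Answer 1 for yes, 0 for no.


Check if "dddd" is a subsequence of "dcdbddeab"
Greedy scan:
  Position 0 ('d'): matches sub[0] = 'd'
  Position 1 ('c'): no match needed
  Position 2 ('d'): matches sub[1] = 'd'
  Position 3 ('b'): no match needed
  Position 4 ('d'): matches sub[2] = 'd'
  Position 5 ('d'): matches sub[3] = 'd'
  Position 6 ('e'): no match needed
  Position 7 ('a'): no match needed
  Position 8 ('b'): no match needed
All 4 characters matched => is a subsequence

1


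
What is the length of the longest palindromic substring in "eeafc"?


Input: "eeafc"
Checking substrings for palindromes:
  [0:2] "ee" (len 2) => palindrome
Longest palindromic substring: "ee" with length 2

2


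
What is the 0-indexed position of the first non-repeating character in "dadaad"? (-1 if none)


Input: dadaad
Character frequencies:
  'a': 3
  'd': 3
Scanning left to right for freq == 1:
  Position 0 ('d'): freq=3, skip
  Position 1 ('a'): freq=3, skip
  Position 2 ('d'): freq=3, skip
  Position 3 ('a'): freq=3, skip
  Position 4 ('a'): freq=3, skip
  Position 5 ('d'): freq=3, skip
  No unique character found => answer = -1

-1


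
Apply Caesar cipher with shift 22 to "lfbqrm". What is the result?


Caesar cipher: shift "lfbqrm" by 22
  'l' (pos 11) + 22 = pos 7 = 'h'
  'f' (pos 5) + 22 = pos 1 = 'b'
  'b' (pos 1) + 22 = pos 23 = 'x'
  'q' (pos 16) + 22 = pos 12 = 'm'
  'r' (pos 17) + 22 = pos 13 = 'n'
  'm' (pos 12) + 22 = pos 8 = 'i'
Result: hbxmni

hbxmni


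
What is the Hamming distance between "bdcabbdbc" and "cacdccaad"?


Comparing "bdcabbdbc" and "cacdccaad" position by position:
  Position 0: 'b' vs 'c' => differ
  Position 1: 'd' vs 'a' => differ
  Position 2: 'c' vs 'c' => same
  Position 3: 'a' vs 'd' => differ
  Position 4: 'b' vs 'c' => differ
  Position 5: 'b' vs 'c' => differ
  Position 6: 'd' vs 'a' => differ
  Position 7: 'b' vs 'a' => differ
  Position 8: 'c' vs 'd' => differ
Total differences (Hamming distance): 8

8


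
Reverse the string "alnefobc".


Input: alnefobc
Reading characters right to left:
  Position 7: 'c'
  Position 6: 'b'
  Position 5: 'o'
  Position 4: 'f'
  Position 3: 'e'
  Position 2: 'n'
  Position 1: 'l'
  Position 0: 'a'
Reversed: cbofenla

cbofenla


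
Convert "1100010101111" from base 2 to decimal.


Input: "1100010101111" in base 2
Positional expansion:
  Digit '1' (value 1) x 2^12 = 4096
  Digit '1' (value 1) x 2^11 = 2048
  Digit '0' (value 0) x 2^10 = 0
  Digit '0' (value 0) x 2^9 = 0
  Digit '0' (value 0) x 2^8 = 0
  Digit '1' (value 1) x 2^7 = 128
  Digit '0' (value 0) x 2^6 = 0
  Digit '1' (value 1) x 2^5 = 32
  Digit '0' (value 0) x 2^4 = 0
  Digit '1' (value 1) x 2^3 = 8
  Digit '1' (value 1) x 2^2 = 4
  Digit '1' (value 1) x 2^1 = 2
  Digit '1' (value 1) x 2^0 = 1
Sum = 6319

6319


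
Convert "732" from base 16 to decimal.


Input: "732" in base 16
Positional expansion:
  Digit '7' (value 7) x 16^2 = 1792
  Digit '3' (value 3) x 16^1 = 48
  Digit '2' (value 2) x 16^0 = 2
Sum = 1842

1842


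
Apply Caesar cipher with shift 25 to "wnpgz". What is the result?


Caesar cipher: shift "wnpgz" by 25
  'w' (pos 22) + 25 = pos 21 = 'v'
  'n' (pos 13) + 25 = pos 12 = 'm'
  'p' (pos 15) + 25 = pos 14 = 'o'
  'g' (pos 6) + 25 = pos 5 = 'f'
  'z' (pos 25) + 25 = pos 24 = 'y'
Result: vmofy

vmofy


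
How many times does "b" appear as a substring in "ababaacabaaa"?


Searching for "b" in "ababaacabaaa"
Scanning each position:
  Position 0: "a" => no
  Position 1: "b" => MATCH
  Position 2: "a" => no
  Position 3: "b" => MATCH
  Position 4: "a" => no
  Position 5: "a" => no
  Position 6: "c" => no
  Position 7: "a" => no
  Position 8: "b" => MATCH
  Position 9: "a" => no
  Position 10: "a" => no
  Position 11: "a" => no
Total occurrences: 3

3


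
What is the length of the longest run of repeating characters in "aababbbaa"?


Input: "aababbbaa"
Scanning for longest run:
  Position 1 ('a'): continues run of 'a', length=2
  Position 2 ('b'): new char, reset run to 1
  Position 3 ('a'): new char, reset run to 1
  Position 4 ('b'): new char, reset run to 1
  Position 5 ('b'): continues run of 'b', length=2
  Position 6 ('b'): continues run of 'b', length=3
  Position 7 ('a'): new char, reset run to 1
  Position 8 ('a'): continues run of 'a', length=2
Longest run: 'b' with length 3

3


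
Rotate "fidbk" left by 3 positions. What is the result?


Input: "fidbk", rotate left by 3
First 3 characters: "fid"
Remaining characters: "bk"
Concatenate remaining + first: "bk" + "fid" = "bkfid"

bkfid


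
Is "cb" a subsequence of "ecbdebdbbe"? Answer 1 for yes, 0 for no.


Check if "cb" is a subsequence of "ecbdebdbbe"
Greedy scan:
  Position 0 ('e'): no match needed
  Position 1 ('c'): matches sub[0] = 'c'
  Position 2 ('b'): matches sub[1] = 'b'
  Position 3 ('d'): no match needed
  Position 4 ('e'): no match needed
  Position 5 ('b'): no match needed
  Position 6 ('d'): no match needed
  Position 7 ('b'): no match needed
  Position 8 ('b'): no match needed
  Position 9 ('e'): no match needed
All 2 characters matched => is a subsequence

1


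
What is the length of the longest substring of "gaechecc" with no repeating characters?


Input: "gaechecc"
Sliding window (track last position of each char):
  Position 0 ('g'): window [0,0] length 1 -- new best
  Position 1 ('a'): window [0,1] length 2 -- new best
  Position 2 ('e'): window [0,2] length 3 -- new best
  Position 3 ('c'): window [0,3] length 4 -- new best
  Position 4 ('h'): window [0,4] length 5 -- new best
  Position 5 ('e'): repeat (last at 2), move window start to 3
  Position 5 ('e'): window [3,5] length 3
  Position 6 ('c'): repeat (last at 3), move window start to 4
  Position 6 ('c'): window [4,6] length 3
  Position 7 ('c'): repeat (last at 6), move window start to 7
  Position 7 ('c'): window [7,7] length 1
Longest substring with no repeats: "gaech" with length 5

5


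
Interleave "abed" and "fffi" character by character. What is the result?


Interleaving "abed" and "fffi":
  Position 0: 'a' from first, 'f' from second => "af"
  Position 1: 'b' from first, 'f' from second => "bf"
  Position 2: 'e' from first, 'f' from second => "ef"
  Position 3: 'd' from first, 'i' from second => "di"
Result: afbfefdi

afbfefdi


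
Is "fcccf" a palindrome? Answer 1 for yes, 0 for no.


Input: fcccf
Reversed: fcccf
  Compare pos 0 ('f') with pos 4 ('f'): match
  Compare pos 1 ('c') with pos 3 ('c'): match
Result: palindrome

1


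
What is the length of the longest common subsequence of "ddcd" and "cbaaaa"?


LCS of "ddcd" and "cbaaaa"
DP table:
           c    b    a    a    a    a
      0    0    0    0    0    0    0
  d   0    0    0    0    0    0    0
  d   0    0    0    0    0    0    0
  c   0    1    1    1    1    1    1
  d   0    1    1    1    1    1    1
LCS length = dp[4][6] = 1

1


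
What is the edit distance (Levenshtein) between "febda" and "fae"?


Computing edit distance: "febda" -> "fae"
DP table:
           f    a    e
      0    1    2    3
  f   1    0    1    2
  e   2    1    1    1
  b   3    2    2    2
  d   4    3    3    3
  a   5    4    3    4
Edit distance = dp[5][3] = 4

4


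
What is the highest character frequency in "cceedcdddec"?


Input: cceedcdddec
Character counts:
  'c': 4
  'd': 4
  'e': 3
Maximum frequency: 4

4


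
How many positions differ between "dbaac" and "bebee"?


Comparing "dbaac" and "bebee" position by position:
  Position 0: 'd' vs 'b' => DIFFER
  Position 1: 'b' vs 'e' => DIFFER
  Position 2: 'a' vs 'b' => DIFFER
  Position 3: 'a' vs 'e' => DIFFER
  Position 4: 'c' vs 'e' => DIFFER
Positions that differ: 5

5


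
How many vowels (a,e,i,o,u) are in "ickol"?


Input: ickol
Checking each character:
  'i' at position 0: vowel (running total: 1)
  'c' at position 1: consonant
  'k' at position 2: consonant
  'o' at position 3: vowel (running total: 2)
  'l' at position 4: consonant
Total vowels: 2

2


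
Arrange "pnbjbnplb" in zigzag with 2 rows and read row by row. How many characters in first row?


Zigzag "pnbjbnplb" into 2 rows:
Placing characters:
  'p' => row 0
  'n' => row 1
  'b' => row 0
  'j' => row 1
  'b' => row 0
  'n' => row 1
  'p' => row 0
  'l' => row 1
  'b' => row 0
Rows:
  Row 0: "pbbpb"
  Row 1: "njnl"
First row length: 5

5


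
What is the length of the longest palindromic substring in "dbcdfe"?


Input: "dbcdfe"
Checking substrings for palindromes:
  No multi-char palindromic substrings found
Longest palindromic substring: "d" with length 1

1


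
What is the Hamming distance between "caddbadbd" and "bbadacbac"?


Comparing "caddbadbd" and "bbadacbac" position by position:
  Position 0: 'c' vs 'b' => differ
  Position 1: 'a' vs 'b' => differ
  Position 2: 'd' vs 'a' => differ
  Position 3: 'd' vs 'd' => same
  Position 4: 'b' vs 'a' => differ
  Position 5: 'a' vs 'c' => differ
  Position 6: 'd' vs 'b' => differ
  Position 7: 'b' vs 'a' => differ
  Position 8: 'd' vs 'c' => differ
Total differences (Hamming distance): 8

8


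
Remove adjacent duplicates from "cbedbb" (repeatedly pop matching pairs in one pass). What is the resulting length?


Input: cbedbb
Stack-based adjacent duplicate removal:
  Read 'c': push. Stack: c
  Read 'b': push. Stack: cb
  Read 'e': push. Stack: cbe
  Read 'd': push. Stack: cbed
  Read 'b': push. Stack: cbedb
  Read 'b': matches stack top 'b' => pop. Stack: cbed
Final stack: "cbed" (length 4)

4


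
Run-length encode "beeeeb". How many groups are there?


Input: beeeeb
Scanning for consecutive runs:
  Group 1: 'b' x 1 (positions 0-0)
  Group 2: 'e' x 4 (positions 1-4)
  Group 3: 'b' x 1 (positions 5-5)
Total groups: 3

3


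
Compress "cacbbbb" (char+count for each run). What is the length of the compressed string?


Input: cacbbbb
Runs:
  'c' x 1 => "c1"
  'a' x 1 => "a1"
  'c' x 1 => "c1"
  'b' x 4 => "b4"
Compressed: "c1a1c1b4"
Compressed length: 8

8
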